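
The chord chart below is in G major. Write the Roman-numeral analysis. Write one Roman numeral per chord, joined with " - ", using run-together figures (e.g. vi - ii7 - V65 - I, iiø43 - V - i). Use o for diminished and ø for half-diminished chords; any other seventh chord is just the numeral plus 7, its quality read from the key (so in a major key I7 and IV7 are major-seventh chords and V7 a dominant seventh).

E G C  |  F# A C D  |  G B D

IV6 - V65 - I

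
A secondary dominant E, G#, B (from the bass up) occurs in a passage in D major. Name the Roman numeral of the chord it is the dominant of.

V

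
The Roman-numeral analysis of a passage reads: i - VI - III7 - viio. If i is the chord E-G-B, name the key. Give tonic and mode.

E minor

The chord Em is a minor triad rooted on E; its label is i.
If E is scale degree 1 and the mode makes that degree carry a minor triad, the tonic is E and the mode is minor.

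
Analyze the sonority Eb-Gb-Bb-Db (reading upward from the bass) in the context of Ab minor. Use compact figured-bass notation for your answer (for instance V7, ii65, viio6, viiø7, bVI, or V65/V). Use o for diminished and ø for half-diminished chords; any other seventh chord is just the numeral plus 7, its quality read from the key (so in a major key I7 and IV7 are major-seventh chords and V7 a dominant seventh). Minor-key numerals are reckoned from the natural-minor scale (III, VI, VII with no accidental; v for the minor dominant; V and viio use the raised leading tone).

Stacked in thirds the chord is Eb-Gb-Bb-Db: a minor seventh chord on Eb.
In Ab minor, Eb is the dominant; the diatonic minor seventh chord there is v7.

v7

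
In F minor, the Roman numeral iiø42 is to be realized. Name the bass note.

iiø in F minor has root G; the chord is G-Bb-Db-F.
The figure 42 means third inversion — the seventh is in the bass.

F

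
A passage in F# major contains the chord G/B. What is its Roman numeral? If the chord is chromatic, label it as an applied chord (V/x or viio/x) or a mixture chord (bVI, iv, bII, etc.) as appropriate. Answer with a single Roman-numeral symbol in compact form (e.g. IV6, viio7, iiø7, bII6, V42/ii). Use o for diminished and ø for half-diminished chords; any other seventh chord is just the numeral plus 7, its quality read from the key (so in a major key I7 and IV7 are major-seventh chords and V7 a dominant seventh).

bII6

The pitches G-B-D form a major triad rooted on G.
G is the lowered second degree of F# major (diatonic 2 would be G#). This is the Neapolitan sixth — a major triad on the lowered second degree, here in its customary first inversion.
With B in the bass the chord is in first inversion, so the figured bass is 6.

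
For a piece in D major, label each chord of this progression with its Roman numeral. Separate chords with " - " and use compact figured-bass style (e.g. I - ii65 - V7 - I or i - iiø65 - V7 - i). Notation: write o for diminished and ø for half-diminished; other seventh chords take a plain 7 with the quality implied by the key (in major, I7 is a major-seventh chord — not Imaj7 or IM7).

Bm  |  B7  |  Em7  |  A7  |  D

vi - V7/ii - ii7 - V7 - I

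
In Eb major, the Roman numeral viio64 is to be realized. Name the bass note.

viio in Eb major has root D; the chord is D-F-Ab.
The figure 64 means second inversion — the fifth is in the bass.

Ab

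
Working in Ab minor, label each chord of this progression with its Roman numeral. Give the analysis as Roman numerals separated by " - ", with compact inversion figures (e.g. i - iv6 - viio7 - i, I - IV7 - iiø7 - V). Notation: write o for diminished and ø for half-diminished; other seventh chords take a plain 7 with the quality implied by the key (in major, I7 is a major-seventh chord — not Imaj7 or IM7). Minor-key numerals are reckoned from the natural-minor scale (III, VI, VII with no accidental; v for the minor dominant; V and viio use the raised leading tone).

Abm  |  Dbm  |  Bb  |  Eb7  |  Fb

i - iv - V/V - V7 - VI

Abm: minor triad on Ab = scale degree 1 → i.
Dbm: root Db is the subdominant; minor triad there is iv.
Bb is the secondary dominant of V (major triad on Bb): V/V.
Eb7: root Eb is the dominant; dominant seventh chord there is V7.
Fb: root Fb is the submediant; major triad there is VI.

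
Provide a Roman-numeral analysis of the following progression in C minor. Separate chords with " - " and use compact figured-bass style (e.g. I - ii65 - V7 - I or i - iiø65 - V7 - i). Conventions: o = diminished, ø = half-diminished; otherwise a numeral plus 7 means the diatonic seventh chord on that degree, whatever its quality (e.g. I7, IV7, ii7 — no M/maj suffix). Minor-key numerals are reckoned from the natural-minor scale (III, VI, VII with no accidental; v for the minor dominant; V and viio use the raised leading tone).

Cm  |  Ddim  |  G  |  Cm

Cm: root C is the tonic; minor triad there is i.
Ddim has root D, degree 2 in C minor, so iio.
G: major triad on G = scale degree 5 → V.
Cm has root C, degree 1 in C minor, so i.

i - iio - V - i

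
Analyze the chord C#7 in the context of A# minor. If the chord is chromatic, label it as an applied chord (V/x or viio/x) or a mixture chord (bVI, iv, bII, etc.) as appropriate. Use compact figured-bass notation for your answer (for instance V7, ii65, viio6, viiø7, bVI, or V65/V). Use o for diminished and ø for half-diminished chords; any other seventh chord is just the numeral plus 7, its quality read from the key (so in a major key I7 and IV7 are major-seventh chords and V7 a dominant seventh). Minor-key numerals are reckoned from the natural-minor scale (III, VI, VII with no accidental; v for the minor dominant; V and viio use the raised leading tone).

The pitches C#-E#-G#-B form a dominant seventh chord rooted on C#.
C# is not a diatonic chord root with this quality in A# minor, but it lies a perfect fifth above F# (VI), so the chord functions as an applied dominant of VI.

V7/VI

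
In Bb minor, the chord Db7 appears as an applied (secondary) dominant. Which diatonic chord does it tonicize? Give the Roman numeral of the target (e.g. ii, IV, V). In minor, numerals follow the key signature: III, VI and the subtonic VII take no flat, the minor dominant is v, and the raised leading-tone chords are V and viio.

VI

The chord is a dominant seventh chord on Db.
A dominant resolves down a perfect fifth: Db → Gb. In Bb minor, Gb is scale degree 6, i.e. VI.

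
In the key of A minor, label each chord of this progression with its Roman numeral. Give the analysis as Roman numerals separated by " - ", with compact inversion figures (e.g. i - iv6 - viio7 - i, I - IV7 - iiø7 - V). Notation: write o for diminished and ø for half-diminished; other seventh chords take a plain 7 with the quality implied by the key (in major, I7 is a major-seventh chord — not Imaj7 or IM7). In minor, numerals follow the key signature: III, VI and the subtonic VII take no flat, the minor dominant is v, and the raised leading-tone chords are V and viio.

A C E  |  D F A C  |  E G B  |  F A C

A-C-E: root A is the tonic; minor triad there is i.
D-F-A-C: root D is the subdominant; minor seventh chord there is iv7.
E-G-B: root E is the dominant; minor triad there is v.
F-A-C has root F, degree 6 in A minor, so VI.

i - iv7 - v - VI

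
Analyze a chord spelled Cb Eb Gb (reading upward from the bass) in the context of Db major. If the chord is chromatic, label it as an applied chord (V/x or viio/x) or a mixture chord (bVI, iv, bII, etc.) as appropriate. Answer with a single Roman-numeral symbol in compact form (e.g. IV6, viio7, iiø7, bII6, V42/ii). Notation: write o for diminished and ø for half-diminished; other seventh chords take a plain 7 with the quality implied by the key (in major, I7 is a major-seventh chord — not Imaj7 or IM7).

Stacked in thirds the chord is Cb-Eb-Gb: a major triad on Cb.
Cb is the lowered seventh degree of Db major (diatonic 7 would be C). This is a major triad on the lowered seventh degree (the subtonic), borrowed from the parallel minor.

bVII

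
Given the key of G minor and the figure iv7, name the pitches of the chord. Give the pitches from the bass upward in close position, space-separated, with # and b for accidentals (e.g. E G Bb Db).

C Eb G Bb

The numeral's case and figure indicate a minor seventh chord. In G minor its root, scale degree 4, is C.
Stacking thirds from C gives C-Eb-G-Bb.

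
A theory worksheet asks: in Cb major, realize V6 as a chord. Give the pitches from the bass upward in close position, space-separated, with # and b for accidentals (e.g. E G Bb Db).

The numeral's case and figure indicate a major triad. In Cb major its root, the fifth degree, is Gb.
That chord is spelled Gb-Bb-Db.
With the 6 figure the chord is in first inversion; from the bass Bb upward in close position it reads Bb-Db-Gb.

Bb Db Gb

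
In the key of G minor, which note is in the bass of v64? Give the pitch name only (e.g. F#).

A

v in G minor has root D; the chord is D-F-A.
The figure 64 means second inversion — the fifth is in the bass.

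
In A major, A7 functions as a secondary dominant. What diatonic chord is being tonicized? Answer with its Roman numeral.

The chord is a dominant seventh chord on A.
A dominant resolves down a perfect fifth: A → D. In A major, D is scale degree 4, i.e. IV.

IV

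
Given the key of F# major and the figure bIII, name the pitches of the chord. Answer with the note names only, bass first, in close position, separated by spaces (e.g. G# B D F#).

A C# E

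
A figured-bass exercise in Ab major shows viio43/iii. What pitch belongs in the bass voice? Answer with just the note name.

F

The applied chord viio43/iii is rooted on B: B-D-F-Ab.
The figure 43 means second inversion — the fifth is in the bass.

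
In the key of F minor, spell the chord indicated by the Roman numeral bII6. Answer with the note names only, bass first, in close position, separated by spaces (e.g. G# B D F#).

Bb Db Gb

Scale degree 2 in F minor is G; lowering it a half step gives Gb. bII6 is the Neapolitan sixth — a major triad on the lowered second degree, here in its customary first inversion.
So the chord is Gb-Bb-Db, a major triad.
With the 6 figure the chord is in first inversion; from the bass Bb upward in close position it reads Bb-Db-Gb.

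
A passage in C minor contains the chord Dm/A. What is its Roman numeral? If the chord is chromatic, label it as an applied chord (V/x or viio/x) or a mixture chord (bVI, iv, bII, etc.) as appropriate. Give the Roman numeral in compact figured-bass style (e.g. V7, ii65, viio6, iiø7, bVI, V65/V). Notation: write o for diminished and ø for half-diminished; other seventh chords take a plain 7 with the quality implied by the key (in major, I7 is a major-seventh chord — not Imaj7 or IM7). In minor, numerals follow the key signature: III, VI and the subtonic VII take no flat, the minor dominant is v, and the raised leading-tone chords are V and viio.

The pitches D-F-A form a minor triad rooted on D.
D is the second degree of C minor. This is the minor supertonic, borrowed from the parallel major (the Dorian ii).
With A in the bass the chord is in second inversion, so the figured bass is 64.

ii64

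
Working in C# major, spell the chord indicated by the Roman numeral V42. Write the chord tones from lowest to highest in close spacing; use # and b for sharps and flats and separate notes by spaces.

F# G# B# D#

The numeral's case and figure indicate a dominant seventh chord. In C# major its root, scale degree 5, is G#.
That chord is spelled G#-B#-D#-F#.
The figured bass 42 indicates third inversion, placing the seventh (F#) in the bass: F#-G#-B#-D#.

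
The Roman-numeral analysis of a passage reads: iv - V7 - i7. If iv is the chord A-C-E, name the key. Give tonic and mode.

The chord Am is a minor triad rooted on A; its label is iv.
Counting down 3 scale steps from A places the tonic on E; a minor triad on degree 4 is diatonic only in minor.

E minor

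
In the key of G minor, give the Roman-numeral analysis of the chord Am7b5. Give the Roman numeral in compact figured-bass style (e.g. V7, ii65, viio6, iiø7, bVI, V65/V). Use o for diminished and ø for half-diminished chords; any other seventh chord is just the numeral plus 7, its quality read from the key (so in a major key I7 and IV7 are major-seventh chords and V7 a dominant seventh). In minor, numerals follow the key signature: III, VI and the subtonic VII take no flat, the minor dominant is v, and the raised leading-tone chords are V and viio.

iiø7

Stacked in thirds the chord is A-C-Eb-G: a half-diminished seventh chord on A.
A is scale degree 2 in G minor, and a half-diminished seventh chord on that degree is written iiø7.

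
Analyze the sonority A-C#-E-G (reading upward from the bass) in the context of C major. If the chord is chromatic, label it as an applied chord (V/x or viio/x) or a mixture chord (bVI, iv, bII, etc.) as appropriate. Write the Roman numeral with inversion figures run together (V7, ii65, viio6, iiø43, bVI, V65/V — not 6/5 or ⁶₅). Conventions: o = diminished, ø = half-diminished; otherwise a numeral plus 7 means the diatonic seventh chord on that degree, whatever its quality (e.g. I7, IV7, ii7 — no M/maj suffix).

V7/ii

The pitches A-C#-E-G form a dominant seventh chord rooted on A.
A is not a diatonic chord root with this quality in C major, but it lies a perfect fifth above D (ii), so the chord functions as an applied dominant of ii.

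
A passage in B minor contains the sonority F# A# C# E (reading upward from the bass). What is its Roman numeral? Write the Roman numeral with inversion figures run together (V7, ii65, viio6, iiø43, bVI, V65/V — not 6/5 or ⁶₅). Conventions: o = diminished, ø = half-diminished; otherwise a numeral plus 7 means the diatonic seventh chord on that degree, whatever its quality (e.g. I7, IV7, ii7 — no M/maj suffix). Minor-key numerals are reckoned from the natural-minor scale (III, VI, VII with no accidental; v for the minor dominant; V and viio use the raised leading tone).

V7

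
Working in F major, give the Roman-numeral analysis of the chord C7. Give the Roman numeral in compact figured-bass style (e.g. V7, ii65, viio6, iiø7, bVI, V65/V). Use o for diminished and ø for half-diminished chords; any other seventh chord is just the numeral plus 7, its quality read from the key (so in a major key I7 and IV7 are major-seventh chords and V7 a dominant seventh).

Stacked in thirds the chord is C-E-G-Bb: a dominant seventh chord on C.
In F major, C is the dominant; the diatonic dominant seventh chord there is V7.

V7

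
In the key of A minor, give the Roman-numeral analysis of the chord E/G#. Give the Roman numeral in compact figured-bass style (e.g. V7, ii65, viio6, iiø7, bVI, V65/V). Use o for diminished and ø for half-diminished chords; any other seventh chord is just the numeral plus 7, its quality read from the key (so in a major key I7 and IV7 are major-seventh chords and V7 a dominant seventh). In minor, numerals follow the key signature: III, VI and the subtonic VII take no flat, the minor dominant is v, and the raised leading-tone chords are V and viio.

V6

The pitches E-G#-B form a major triad rooted on E.
E is scale degree 5 in A minor, and a major triad on that degree is written V.
With G# in the bass the chord is in first inversion, so the figured bass is 6.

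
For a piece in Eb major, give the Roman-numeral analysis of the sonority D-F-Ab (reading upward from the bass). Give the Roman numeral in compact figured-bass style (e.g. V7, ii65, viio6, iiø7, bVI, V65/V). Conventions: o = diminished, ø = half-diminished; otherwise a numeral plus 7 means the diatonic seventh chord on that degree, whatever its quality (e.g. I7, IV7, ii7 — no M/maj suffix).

viio

The pitches D-F-Ab form a diminished triad rooted on D.
In Eb major, D is the leading tone; the diatonic diminished triad there is viio.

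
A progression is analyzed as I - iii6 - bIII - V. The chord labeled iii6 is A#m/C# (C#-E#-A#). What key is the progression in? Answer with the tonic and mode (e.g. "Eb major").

F# major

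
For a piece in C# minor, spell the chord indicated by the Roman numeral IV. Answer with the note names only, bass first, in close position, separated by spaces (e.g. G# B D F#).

Scale degree 4 in C# minor is F#; here the chord built on it is altered to a major triad. IV is the major subdominant, borrowed from the parallel major.
So the chord is F#-A#-C#, a major triad.

F# A# C#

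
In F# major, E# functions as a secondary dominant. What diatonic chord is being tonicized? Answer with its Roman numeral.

iii

The chord is a major triad on E#.
A dominant resolves down a perfect fifth: E# → A#. In F# major, A# is scale degree 3, i.e. iii.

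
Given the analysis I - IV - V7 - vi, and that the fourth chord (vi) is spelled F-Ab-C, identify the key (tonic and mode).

The chord Fm is a minor triad rooted on F; its label is vi.
If F is scale degree 6 and the mode makes that degree carry a minor triad, the tonic is Ab and the mode is major.

Ab major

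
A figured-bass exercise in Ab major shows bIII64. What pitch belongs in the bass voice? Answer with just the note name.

bIII in Ab major has root Cb; the chord is Cb-Eb-Gb.
The figure 64 means second inversion — the fifth is in the bass.

Gb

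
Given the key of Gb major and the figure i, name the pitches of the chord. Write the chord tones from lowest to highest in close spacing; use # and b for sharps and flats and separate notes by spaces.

i is the minor tonic, borrowed from the parallel minor. In Gb major that root is Gb.
So the chord is Gb-Bbb-Db, a minor triad.

Gb Bbb Db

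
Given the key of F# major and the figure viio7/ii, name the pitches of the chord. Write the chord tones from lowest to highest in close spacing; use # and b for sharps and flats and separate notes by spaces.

F## A# C# E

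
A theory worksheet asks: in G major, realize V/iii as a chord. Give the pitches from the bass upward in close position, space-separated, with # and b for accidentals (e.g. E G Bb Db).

The slash means an applied dominant: we want the dominant of iii. In G major, iii is B minor, and its dominant is built on F#.
Building a major triad on F# gives F#-A#-C#.

F# A# C#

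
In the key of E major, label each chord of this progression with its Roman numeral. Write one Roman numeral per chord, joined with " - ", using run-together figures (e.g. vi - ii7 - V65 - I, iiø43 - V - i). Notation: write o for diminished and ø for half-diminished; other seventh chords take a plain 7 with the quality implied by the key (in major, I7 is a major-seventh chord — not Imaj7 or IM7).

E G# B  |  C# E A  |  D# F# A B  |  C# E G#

I - IV6 - V65 - vi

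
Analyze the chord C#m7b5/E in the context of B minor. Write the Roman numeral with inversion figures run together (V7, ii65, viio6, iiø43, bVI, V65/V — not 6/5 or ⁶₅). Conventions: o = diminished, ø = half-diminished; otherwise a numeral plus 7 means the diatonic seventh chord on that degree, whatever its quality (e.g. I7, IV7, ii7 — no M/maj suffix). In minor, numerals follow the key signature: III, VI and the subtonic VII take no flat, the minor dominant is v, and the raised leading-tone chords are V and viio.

Stacked in thirds the chord is C#-E-G-B: a half-diminished seventh chord on C#.
C# is scale degree 2 in B minor, and a half-diminished seventh chord on that degree is written iiø7.
With E in the bass the chord is in first inversion, so the figured bass is 65.

iiø65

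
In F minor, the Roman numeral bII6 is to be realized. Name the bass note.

bII in F minor has root Gb; the chord is Gb-Bb-Db.
The figure 6 means first inversion — the third is in the bass.

Bb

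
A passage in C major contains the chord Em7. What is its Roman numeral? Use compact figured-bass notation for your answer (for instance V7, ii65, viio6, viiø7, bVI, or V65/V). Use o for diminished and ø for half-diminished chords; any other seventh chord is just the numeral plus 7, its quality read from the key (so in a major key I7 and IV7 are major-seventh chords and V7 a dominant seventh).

Stacked in thirds the chord is E-G-B-D: a minor seventh chord on E.
E is scale degree 3 in C major, and a minor seventh chord on that degree is written iii7.

iii7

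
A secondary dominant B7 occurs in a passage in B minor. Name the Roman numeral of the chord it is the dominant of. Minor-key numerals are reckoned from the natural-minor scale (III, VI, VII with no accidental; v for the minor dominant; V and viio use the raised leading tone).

iv

The chord is a dominant seventh chord on B.
A dominant resolves down a perfect fifth: B → E. In B minor, E is scale degree 4, i.e. iv.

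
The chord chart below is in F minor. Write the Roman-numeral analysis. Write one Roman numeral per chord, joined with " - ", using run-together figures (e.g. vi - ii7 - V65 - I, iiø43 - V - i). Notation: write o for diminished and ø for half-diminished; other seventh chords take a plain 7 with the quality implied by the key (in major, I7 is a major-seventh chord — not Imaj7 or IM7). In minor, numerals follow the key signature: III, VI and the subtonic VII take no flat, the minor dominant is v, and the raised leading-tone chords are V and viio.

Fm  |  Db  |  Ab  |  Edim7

Fm has root F, degree 1 in F minor, so i.
Db has root Db, degree 6 in F minor, so VI.
Ab: root Ab is the mediant; major triad there is III.
Edim7: fully diminished seventh chord on E = scale degree 7 → viio7.

i - VI - III - viio7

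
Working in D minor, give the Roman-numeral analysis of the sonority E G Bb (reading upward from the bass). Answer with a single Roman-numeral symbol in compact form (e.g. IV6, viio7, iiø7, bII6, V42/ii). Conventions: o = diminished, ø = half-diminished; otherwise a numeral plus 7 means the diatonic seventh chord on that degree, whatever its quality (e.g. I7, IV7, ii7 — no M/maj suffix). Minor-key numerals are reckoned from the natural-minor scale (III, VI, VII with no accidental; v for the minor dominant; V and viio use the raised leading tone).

iio

Stacked in thirds the chord is E-G-Bb: a diminished triad on E.
In D minor, E is the supertonic; the diatonic diminished triad there is iio.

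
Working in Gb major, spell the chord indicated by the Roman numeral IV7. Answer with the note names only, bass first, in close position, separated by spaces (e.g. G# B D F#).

Cb Eb Gb Bb

In Gb major, scale degree 4 is Cb, and the diatonic chord built there is a major seventh chord.
Stacking thirds from Cb gives Cb-Eb-Gb-Bb.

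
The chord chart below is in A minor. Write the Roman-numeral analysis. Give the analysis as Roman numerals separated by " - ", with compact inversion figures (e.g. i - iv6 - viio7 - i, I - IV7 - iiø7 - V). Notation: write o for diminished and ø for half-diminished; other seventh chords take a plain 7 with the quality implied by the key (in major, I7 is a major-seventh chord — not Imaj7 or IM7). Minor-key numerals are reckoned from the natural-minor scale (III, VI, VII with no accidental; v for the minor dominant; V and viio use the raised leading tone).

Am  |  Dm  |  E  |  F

i - iv - V - VI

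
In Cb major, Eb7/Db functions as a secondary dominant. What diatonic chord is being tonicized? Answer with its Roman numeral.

The chord is a dominant seventh chord on Eb.
A dominant resolves down a perfect fifth: Eb → Ab. In Cb major, Ab is scale degree 6, i.e. vi.

vi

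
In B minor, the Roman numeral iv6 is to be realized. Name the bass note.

G

iv in B minor has root E; the chord is E-G-B.
The figure 6 means first inversion — the third is in the bass.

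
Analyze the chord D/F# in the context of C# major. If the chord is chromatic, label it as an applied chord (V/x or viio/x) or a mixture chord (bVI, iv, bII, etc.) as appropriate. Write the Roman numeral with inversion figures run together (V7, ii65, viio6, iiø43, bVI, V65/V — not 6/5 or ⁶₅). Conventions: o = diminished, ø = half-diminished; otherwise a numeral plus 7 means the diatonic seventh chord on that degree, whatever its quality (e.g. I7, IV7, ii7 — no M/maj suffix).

bII6

Stacked in thirds the chord is D-F#-A: a major triad on D.
D is the lowered second degree of C# major (diatonic 2 would be D#). This is the Neapolitan sixth — a major triad on the lowered second degree, here in its customary first inversion.
With F# in the bass the chord is in first inversion, so the figured bass is 6.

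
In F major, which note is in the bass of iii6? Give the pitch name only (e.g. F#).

C

iii in F major has root A; the chord is A-C-E.
The figure 6 means first inversion — the third is in the bass.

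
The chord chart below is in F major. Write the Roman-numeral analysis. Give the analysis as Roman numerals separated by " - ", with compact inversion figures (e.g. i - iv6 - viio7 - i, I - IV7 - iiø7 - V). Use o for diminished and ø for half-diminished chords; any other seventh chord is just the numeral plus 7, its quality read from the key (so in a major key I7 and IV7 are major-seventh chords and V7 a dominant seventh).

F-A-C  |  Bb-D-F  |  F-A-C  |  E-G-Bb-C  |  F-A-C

I - IV - I - V65 - I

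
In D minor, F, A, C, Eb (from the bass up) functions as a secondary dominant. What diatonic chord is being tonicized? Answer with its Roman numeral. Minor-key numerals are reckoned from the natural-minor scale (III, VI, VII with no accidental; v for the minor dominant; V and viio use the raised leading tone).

The chord is a dominant seventh chord on F.
A dominant resolves down a perfect fifth: F → Bb. In D minor, Bb is scale degree 6, i.e. VI.

VI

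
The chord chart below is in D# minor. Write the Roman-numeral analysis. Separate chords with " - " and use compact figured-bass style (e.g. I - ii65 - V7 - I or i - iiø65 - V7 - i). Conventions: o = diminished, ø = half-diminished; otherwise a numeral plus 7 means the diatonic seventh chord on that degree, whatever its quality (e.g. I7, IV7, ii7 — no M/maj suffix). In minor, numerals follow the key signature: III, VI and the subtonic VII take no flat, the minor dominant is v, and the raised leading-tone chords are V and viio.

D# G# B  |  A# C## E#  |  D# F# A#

iv64 - V - i

D#-G#-B has root G#, degree 4 in D# minor, so iv64.
A#-C##-E#: root A# is the dominant; major triad there is V.
D#-F#-A# has root D#, degree 1 in D# minor, so i.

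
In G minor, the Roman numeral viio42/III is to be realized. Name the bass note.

The applied chord viio42/III is rooted on A: A-C-Eb-Gb.
The figure 42 means third inversion — the seventh is in the bass.

Gb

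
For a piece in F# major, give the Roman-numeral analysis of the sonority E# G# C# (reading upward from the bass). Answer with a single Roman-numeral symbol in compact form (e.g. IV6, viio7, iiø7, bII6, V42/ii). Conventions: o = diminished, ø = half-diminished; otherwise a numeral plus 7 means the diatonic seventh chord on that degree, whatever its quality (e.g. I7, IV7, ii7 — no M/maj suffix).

The pitches C#-E#-G# form a major triad rooted on C#.
C# is scale degree 5 in F# major, and a major triad on that degree is written V.
With E# in the bass the chord is in first inversion, so the figured bass is 6.

V6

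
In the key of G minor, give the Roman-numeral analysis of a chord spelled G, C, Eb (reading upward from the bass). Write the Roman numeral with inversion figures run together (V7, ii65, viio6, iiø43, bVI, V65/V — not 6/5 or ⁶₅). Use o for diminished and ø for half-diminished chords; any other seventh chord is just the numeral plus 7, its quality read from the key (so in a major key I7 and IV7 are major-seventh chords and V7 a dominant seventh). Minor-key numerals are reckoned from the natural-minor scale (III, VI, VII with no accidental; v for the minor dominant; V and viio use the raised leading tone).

The pitches C-Eb-G form a minor triad rooted on C.
In G minor, C is the subdominant; the diatonic minor triad there is iv.
With G in the bass the chord is in second inversion, so the figured bass is 64.

iv64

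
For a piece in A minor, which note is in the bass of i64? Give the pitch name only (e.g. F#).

E

i in A minor has root A; the chord is A-C-E.
The figure 64 means second inversion — the fifth is in the bass.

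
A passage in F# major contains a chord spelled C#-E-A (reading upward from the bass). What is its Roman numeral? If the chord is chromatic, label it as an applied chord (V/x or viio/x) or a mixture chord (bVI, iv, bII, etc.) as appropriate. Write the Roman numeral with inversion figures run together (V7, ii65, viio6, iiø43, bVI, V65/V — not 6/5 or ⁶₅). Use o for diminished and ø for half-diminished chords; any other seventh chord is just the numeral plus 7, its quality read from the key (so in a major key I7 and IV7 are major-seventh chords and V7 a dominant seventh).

Stacked in thirds the chord is A-C#-E: a major triad on A.
A is the lowered third degree of F# major (diatonic 3 would be A#). This is a major triad on the lowered third degree, borrowed from the parallel minor.
With C# in the bass the chord is in first inversion, so the figured bass is 6.

bIII6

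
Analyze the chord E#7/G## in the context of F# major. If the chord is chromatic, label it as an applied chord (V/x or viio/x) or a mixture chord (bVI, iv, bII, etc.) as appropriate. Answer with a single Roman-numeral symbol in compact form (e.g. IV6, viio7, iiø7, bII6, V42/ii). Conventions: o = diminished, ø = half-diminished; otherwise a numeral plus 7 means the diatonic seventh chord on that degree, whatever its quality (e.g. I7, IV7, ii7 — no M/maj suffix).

V65/iii

Stacked in thirds the chord is E#-G##-B#-D#: a dominant seventh chord on E#.
E# is not a diatonic chord root with this quality in F# major, but it lies a perfect fifth above A# (iii), so the chord functions as an applied dominant of iii.
With G## in the bass the chord is in first inversion, so the figured bass is 65.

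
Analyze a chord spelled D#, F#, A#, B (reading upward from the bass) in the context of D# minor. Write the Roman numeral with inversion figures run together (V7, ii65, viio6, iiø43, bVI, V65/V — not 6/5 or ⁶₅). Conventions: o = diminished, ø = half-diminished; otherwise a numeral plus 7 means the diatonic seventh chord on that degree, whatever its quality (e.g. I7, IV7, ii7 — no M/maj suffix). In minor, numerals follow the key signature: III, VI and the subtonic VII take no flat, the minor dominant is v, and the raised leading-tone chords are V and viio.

Stacked in thirds the chord is B-D#-F#-A#: a major seventh chord on B.
B is scale degree 6 in D# minor, and a major seventh chord on that degree is written VI7.
With D# in the bass the chord is in first inversion, so the figured bass is 65.

VI65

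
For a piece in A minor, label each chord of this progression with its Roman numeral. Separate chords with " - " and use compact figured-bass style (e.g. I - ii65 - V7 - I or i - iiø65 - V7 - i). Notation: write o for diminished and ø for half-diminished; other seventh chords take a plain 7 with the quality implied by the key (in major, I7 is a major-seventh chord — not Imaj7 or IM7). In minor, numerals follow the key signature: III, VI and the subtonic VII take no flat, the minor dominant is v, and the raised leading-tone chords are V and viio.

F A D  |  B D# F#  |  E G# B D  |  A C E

F-A-D has root D, degree 4 in A minor, so iv6.
B-D#-F#: chromatic; B is V of V, so V/V.
E-G#-B-D has root E, degree 5 in A minor, so V7.
A-C-E: root A is the tonic; minor triad there is i.

iv6 - V/V - V7 - i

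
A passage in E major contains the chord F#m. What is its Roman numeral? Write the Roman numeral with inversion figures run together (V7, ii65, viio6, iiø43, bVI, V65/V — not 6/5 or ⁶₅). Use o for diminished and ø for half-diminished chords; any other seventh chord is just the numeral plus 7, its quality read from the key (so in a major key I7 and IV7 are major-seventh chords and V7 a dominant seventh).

ii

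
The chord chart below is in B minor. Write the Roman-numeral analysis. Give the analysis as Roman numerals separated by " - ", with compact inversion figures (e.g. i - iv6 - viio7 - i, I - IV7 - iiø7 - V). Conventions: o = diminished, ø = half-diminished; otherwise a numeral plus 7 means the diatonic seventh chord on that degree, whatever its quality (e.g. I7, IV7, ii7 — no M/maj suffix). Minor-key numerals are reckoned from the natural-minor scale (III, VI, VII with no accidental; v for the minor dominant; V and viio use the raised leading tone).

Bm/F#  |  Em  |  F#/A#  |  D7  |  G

i64 - iv - V6 - V7/VI - VI

Bm/F#: root B is the tonic; minor triad there is i64.
Em: root E is the subdominant; minor triad there is iv.
F#/A#: major triad on F# = scale degree 5 → V6.
D7 is the secondary dominant of VI (dominant seventh chord on D): V7/VI.
G has root G, degree 6 in B minor, so VI.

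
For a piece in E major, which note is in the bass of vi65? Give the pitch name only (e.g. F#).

vi in E major has root C#; the chord is C#-E-G#-B.
The figure 65 means first inversion — the third is in the bass.

E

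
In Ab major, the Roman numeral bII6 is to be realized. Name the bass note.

Db

bII in Ab major has root Bbb; the chord is Bbb-Db-Fb.
The figure 6 means first inversion — the third is in the bass.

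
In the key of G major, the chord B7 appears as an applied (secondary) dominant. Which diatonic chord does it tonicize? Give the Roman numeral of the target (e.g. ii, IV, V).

vi

The chord is a dominant seventh chord on B.
A dominant resolves down a perfect fifth: B → E. In G major, E is scale degree 6, i.e. vi.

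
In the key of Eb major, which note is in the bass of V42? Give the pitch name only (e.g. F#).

V in Eb major has root Bb; the chord is Bb-D-F-Ab.
The figure 42 means third inversion — the seventh is in the bass.

Ab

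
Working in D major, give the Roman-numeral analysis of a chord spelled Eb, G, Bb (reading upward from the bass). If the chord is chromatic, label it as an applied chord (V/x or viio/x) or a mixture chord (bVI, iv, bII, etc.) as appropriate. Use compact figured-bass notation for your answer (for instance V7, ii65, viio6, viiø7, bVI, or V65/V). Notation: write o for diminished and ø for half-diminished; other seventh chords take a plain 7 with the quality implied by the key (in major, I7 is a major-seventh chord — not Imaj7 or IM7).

The pitches Eb-G-Bb form a major triad rooted on Eb.
Eb is the lowered second degree of D major (diatonic 2 would be E). This is the Neapolitan chord — a major triad on the lowered second degree.

bII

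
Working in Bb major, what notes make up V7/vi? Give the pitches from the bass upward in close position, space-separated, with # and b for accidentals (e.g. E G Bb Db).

V7/vi is a secondary dominant — the dominant seventh of vi. vi in Bb major is G, so the applied chord's root is D, a perfect fifth above.
Building a dominant seventh chord on D gives D-F#-A-C.

D F# A C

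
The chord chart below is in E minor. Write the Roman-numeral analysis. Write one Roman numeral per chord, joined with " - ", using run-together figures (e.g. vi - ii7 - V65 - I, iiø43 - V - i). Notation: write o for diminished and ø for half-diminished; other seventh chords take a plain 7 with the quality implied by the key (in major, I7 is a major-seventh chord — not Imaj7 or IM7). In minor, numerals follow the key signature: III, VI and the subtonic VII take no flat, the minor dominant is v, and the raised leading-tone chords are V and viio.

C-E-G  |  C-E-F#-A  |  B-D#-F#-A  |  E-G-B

C-E-G: major triad on C = scale degree 6 → VI.
C-E-F#-A has root F#, degree 2 in E minor, so iiø43.
B-D#-F#-A has root B, degree 5 in E minor, so V7.
E-G-B: root E is the tonic; minor triad there is i.

VI - iiø43 - V7 - i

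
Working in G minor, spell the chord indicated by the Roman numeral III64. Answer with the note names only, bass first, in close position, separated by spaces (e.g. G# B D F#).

F Bb D

In G minor, scale degree 3 is Bb, and the diatonic chord built there is a major triad.
That chord is spelled Bb-D-F.
The figured bass 64 indicates second inversion, placing the fifth (F) in the bass: F-Bb-D.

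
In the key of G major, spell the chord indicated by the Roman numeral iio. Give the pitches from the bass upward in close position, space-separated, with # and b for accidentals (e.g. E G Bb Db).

Scale degree 2 in G major is A; here the chord built on it is altered to a diminished triad. iio is the diminished supertonic triad, borrowed from the parallel minor.
So the chord is A-C-Eb, a diminished triad.

A C Eb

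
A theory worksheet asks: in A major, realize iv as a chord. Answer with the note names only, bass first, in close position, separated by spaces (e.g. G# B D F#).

D F A

iv is the minor subdominant, borrowed from the parallel minor. In A major that root is D.
So the chord is D-F-A, a minor triad.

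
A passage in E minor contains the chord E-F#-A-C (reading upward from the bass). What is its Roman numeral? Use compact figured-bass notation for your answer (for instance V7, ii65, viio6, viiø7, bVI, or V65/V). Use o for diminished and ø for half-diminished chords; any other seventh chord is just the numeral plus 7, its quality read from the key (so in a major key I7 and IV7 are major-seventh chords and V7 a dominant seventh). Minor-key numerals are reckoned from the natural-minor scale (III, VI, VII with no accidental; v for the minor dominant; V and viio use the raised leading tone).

iiø42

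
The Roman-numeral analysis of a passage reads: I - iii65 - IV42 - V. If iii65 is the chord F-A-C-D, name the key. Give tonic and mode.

Bb major

The chord Dm7/F is a minor seventh chord rooted on D; its label is iii65.
iii65 on D implies D is the mediant; that puts the tonic at Bb, and the lowercase numeral fits major mode.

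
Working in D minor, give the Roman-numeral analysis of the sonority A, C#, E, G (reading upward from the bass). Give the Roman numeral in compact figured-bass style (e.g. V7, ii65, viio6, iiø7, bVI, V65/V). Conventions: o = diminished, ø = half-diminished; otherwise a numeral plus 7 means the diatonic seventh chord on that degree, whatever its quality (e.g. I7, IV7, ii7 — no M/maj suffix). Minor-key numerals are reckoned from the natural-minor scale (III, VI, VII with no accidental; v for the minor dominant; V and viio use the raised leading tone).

V7

The pitches A-C#-E-G form a dominant seventh chord rooted on A.
In D minor, A is the dominant; the diatonic dominant seventh chord there is V7.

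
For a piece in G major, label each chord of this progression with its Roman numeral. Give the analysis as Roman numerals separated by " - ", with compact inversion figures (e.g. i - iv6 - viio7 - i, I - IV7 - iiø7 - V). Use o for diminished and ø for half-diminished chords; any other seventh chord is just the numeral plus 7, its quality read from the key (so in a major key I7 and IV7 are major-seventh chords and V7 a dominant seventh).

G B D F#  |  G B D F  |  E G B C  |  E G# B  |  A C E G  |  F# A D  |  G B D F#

I7 - V7/IV - IV65 - V/ii - ii7 - V6 - I7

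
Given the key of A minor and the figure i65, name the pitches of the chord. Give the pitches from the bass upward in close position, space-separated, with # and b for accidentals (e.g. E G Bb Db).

C E G A

The numeral's case and figure indicate a minor seventh chord. In A minor its root, scale degree 1, is A.
That chord is spelled A-C-E-G.
The figured bass 65 indicates first inversion, placing the third (C) in the bass: C-E-G-A.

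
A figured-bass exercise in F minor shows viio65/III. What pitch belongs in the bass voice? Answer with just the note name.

The applied chord viio65/III is rooted on G: G-Bb-Db-Fb.
The figure 65 means first inversion — the third is in the bass.

Bb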